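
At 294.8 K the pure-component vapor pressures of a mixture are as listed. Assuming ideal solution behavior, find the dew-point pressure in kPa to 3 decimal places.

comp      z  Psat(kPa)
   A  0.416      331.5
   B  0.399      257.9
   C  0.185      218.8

Pdew = 274.158 kPa

At the dew point ψ → 1, so Σzᵢ/Kᵢ = 1 with Kᵢ = Pᵢˢᵃᵗ/P ⇒ 1/P = Σzᵢ/Pᵢˢᵃᵗ.
1/P = 0.416/331.5 + 0.399/257.9 + 0.185/218.8 = 0.003648 ⇒ P = 274.158 kPa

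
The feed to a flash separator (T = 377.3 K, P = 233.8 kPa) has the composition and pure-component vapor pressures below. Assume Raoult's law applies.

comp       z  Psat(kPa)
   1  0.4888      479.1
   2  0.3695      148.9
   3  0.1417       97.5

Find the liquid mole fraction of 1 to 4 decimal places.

Raoult's law: Kᵢ = Pᵢˢᵃᵗ/P = Pᵢˢᵃᵗ/233.8.
  K_1 = 479.1/233.8 = 2.049187, K_2 = 148.9/233.8 = 0.636869, K_3 = 97.5/233.8 = 0.417023
Newton–Raphson from ψ = 0.5:
  ψ = 0.5000: g = 0.05584, g' = -0.4002 → ψ = 0.6396
  ψ = 0.6396: g = 0.00042, g' = -0.3978 → ψ = 0.6406
Converged at ψ = 0.6406.
Compositions from xᵢ = zᵢ/(1+ψ(Kᵢ−1)), yᵢ = Kᵢxᵢ:
  1: x = 0.2923, y = 0.5990
  2: x = 0.4815, y = 0.3067
  3: x = 0.2262, y = 0.0943

x_1 = 0.2923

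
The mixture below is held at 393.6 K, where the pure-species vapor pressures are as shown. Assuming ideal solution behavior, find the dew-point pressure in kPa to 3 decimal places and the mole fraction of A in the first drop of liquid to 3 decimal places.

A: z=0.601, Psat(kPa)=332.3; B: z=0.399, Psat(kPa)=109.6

Pdew = 183.516 kPa, x_A = 0.332

At the dew point ψ → 1, so Σzᵢ/Kᵢ = 1 with Kᵢ = Pᵢˢᵃᵗ/P ⇒ 1/P = Σzᵢ/Pᵢˢᵃᵗ.
1/P = 0.601/332.3 + 0.399/109.6 = 0.005449 ⇒ P = 183.516 kPa
xᵢ = zᵢP/Pᵢˢᵃᵗ ⇒ x_A = 0.601·183.516/332.3 = 0.332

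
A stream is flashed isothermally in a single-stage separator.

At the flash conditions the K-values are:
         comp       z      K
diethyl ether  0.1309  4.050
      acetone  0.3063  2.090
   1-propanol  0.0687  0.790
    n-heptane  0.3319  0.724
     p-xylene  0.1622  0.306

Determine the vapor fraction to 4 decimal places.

Let ψ = V/F and solve Σ zᵢ(Kᵢ−1)/(1+ψ(Kᵢ−1)) = 0.
g(0) = ΣzᵢKᵢ − 1 = 0.5145 and g(1) = 1 − Σzᵢ/Kᵢ = -0.2543, so a root lies in (0, 1).
Iterate (Newton) starting at ψ = 0.6:
  ψ = 0.6000: g = 0.02376, g' = -0.5547 → ψ = 0.6428
  ψ = 0.6428: g = -0.00011, g' = -0.5608 → ψ = 0.6426
Converged at ψ = 0.6426.

ψ = 0.6426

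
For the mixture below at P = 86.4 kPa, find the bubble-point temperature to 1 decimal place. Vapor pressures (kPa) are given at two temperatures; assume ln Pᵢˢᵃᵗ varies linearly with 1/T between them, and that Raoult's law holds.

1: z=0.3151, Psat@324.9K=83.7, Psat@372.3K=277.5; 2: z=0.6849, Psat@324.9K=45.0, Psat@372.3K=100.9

Bubble-point temperature: ΣzᵢPᵢˢᵃᵗ(T) = P. Interpolate ln Pᵢˢᵃᵗ = aᵢ + bᵢ/T.
  T = 324.9 K: ΣzᵢPᵢˢᵃᵗ = 57.19 kPa
  T = 372.3 K: ΣzᵢPᵢˢᵃᵗ = 156.55 kPa
  T = 348.6 K: ΣzᵢPᵢˢᵃᵗ = 97.45 kPa
  T = 336.8 K: ΣzᵢPᵢˢᵃᵗ = 75.34 kPa
  T = 342.7 K: ΣzᵢPᵢˢᵃᵗ = 85.85 kPa
  T = 345.6 K: ΣzᵢPᵢˢᵃᵗ = 91.41 kPa
Interpolating between 342.7 K and 345.6 K gives T ≈ 343.0 K.

T = 343.0 K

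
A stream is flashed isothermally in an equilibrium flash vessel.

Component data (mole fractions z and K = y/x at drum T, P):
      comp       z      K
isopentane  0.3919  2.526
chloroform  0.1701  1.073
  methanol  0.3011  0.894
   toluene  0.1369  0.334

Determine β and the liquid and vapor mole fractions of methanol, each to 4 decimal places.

Let β = V/F and solve Σ zᵢ(Kᵢ−1)/(1+β(Kᵢ−1)) = 0.
Feasibility: ΣzᵢKᵢ = 1.4874, Σzᵢ/Kᵢ = 1.0604 — both > 1, two phases present.
Newton iteration, β⁰ = 0.34:
  β = 0.3400: g = 0.25489, g' = -0.5016 → β = 0.8482
  β = 0.8482: g = 0.02774, g' = -0.4990 → β = 0.9038
  β = 0.9038: g = -0.00132, g' = -0.5493 → β = 0.9014
Converged at β = 0.9014.
Compositions from xᵢ = zᵢ/(1+β(Kᵢ−1)), yᵢ = Kᵢxᵢ:
  isopentane: x = 0.1650, y = 0.4167
  chloroform: x = 0.1596, y = 0.1712
  methanol: x = 0.3329, y = 0.2976
  toluene: x = 0.3425, y = 0.1144

β = 0.9014, x_methanol = 0.3329, y_methanol = 0.2976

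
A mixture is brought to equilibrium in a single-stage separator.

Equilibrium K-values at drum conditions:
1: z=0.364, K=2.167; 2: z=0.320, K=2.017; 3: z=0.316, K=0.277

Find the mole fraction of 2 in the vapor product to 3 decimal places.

y_2 = 0.387

Let β = V/F and solve Σ zᵢ(Kᵢ−1)/(1+β(Kᵢ−1)) = 0.
Check two-phase: ΣzᵢKᵢ = 1.522 > 1 and Σzᵢ/Kᵢ = 1.467 > 1, so g(0) = 0.522 > 0 and g(1) = -0.467 < 0.
Newton iteration, β⁰ = 0.54:
  β = 0.540: g = 0.0959, g' = -0.769 → β = 0.665
  β = 0.665: g = -0.0064, g' = -0.887 → β = 0.657
Converged at β = 0.657.
Compositions from xᵢ = zᵢ/(1+β(Kᵢ−1)), yᵢ = Kᵢxᵢ:
  1: x = 0.206, y = 0.446
  2: x = 0.192, y = 0.387
  3: x = 0.602, y = 0.167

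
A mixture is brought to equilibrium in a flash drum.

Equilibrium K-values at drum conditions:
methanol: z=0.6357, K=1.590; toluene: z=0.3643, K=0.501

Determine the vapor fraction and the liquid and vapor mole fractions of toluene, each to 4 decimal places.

Binary case is linear: z₁(K₁−1)(1+ψ(K₂−1)) + z₂(K₂−1)(1+ψ(K₁−1)) = 0
⇒ ψ = [z₁(K₁−1)+z₂(K₂−1)] / [−(K₁−1)(K₂−1)] = 0.19328/0.29441 = 0.6565
Compositions from xᵢ = zᵢ/(1+ψ(Kᵢ−1)), yᵢ = Kᵢxᵢ:
  methanol: x = 0.4582, y = 0.7286
  toluene: x = 0.5418, y = 0.2714

ψ = 0.6565, x_toluene = 0.5418, y_toluene = 0.2714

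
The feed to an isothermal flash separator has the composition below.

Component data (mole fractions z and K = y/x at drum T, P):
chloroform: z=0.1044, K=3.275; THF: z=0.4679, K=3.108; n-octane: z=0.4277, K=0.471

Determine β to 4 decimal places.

β = 0.8817

Rachford–Rice: g(β) = Σ zᵢ(Kᵢ−1)/(1+β(Kᵢ−1)) = 0.
Feasibility: ΣzᵢKᵢ = 1.9976, Σzᵢ/Kᵢ = 1.0905 — both > 1, two phases present.
Newton iteration, β⁰ = 0.61:
  β = 0.6100: g = 0.19691, g' = -0.7536 → β = 0.8713
  β = 0.8713: g = 0.00765, g' = -0.7310 → β = 0.8818
  β = 0.8818: g = -0.00002, g' = -0.7347 → β = 0.8817
Converged at β = 0.8817.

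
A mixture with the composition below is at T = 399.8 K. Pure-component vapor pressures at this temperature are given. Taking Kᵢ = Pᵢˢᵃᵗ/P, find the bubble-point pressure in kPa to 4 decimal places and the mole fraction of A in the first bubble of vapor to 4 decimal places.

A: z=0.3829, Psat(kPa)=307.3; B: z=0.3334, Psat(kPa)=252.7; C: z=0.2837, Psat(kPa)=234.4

At the bubble point ψ → 0, so ΣzᵢKᵢ = 1 with Kᵢ = Pᵢˢᵃᵗ/P ⇒ P = ΣzᵢPᵢˢᵃᵗ.
P = 0.3829·307.3 + 0.3334·252.7 + 0.2837·234.4 = 268.4146 kPa
yᵢ = zᵢPᵢˢᵃᵗ/P ⇒ y_A = 0.3829·307.3/268.4146 = 0.4384

Pbub = 268.4146 kPa, y_A = 0.4384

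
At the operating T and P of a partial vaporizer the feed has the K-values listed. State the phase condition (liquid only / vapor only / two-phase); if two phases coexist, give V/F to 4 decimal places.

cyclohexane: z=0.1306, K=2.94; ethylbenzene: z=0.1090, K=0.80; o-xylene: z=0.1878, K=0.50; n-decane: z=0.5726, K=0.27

ΣzᵢKᵢ = 0.7197; Σzᵢ/Kᵢ = 2.6770.
Since ΣzᵢKᵢ < 1 the mixture is below its bubble point — single liquid phase.

liquid only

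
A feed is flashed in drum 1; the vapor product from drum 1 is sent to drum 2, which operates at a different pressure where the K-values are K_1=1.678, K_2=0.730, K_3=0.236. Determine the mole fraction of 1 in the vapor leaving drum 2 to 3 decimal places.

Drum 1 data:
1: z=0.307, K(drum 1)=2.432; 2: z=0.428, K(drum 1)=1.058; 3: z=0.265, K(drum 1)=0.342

y_1 (drum 2) = 0.623

Drum 1:
Let ψ₁ = V/F and solve Σ zᵢ(Kᵢ−1)/(1+ψ₁(Kᵢ−1)) = 0.
Feasibility: ΣzᵢKᵢ = 1.290, Σzᵢ/Kᵢ = 1.306 — both > 1, two phases present.
Newton–Raphson from ψ₁ = 0.38:
  ψ₁ = 0.380: g = 0.0765, g' = -0.469 → ψ₁ = 0.543
Converged at ψ₁ = 0.543.
Drum-1 compositions:
  1: x = 0.173, y = 0.420
  2: x = 0.415, y = 0.439
  3: x = 0.412, y = 0.141
Drum-2 feed = drum-1 vapor: z₂ = (0.4200, 0.4390, 0.1410).
Drum 2:
Rachford–Rice: g(ψ₂) = Σ zᵢ(Kᵢ−1)/(1+ψ₂(Kᵢ−1)) = 0.
Check two-phase: ΣzᵢKᵢ = 1.058 > 1 and Σzᵢ/Kᵢ = 1.449 > 1, so g(0) = 0.058 > 0 and g(1) = -0.449 < 0.
Newton iteration, ψ₂⁰ = 0.34:
  ψ₂ = 0.340: g = -0.0447, g' = -0.317 → ψ₂ = 0.199
  ψ₂ = 0.199: g = -0.0014, g' = -0.300 → ψ₂ = 0.194
Converged at ψ₂ = 0.194.
  1: x = 0.371, y = 0.623
  2: x = 0.463, y = 0.338
  3: x = 0.166, y = 0.039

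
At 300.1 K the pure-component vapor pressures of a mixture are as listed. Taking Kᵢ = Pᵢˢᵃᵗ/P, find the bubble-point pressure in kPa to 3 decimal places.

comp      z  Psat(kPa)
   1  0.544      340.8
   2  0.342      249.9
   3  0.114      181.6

At the bubble point ψ → 0, so ΣzᵢKᵢ = 1 with Kᵢ = Pᵢˢᵃᵗ/P ⇒ P = ΣzᵢPᵢˢᵃᵗ.
P = 0.544·340.8 + 0.342·249.9 + 0.114·181.6 = 291.563 kPa

Pbub = 291.563 kPa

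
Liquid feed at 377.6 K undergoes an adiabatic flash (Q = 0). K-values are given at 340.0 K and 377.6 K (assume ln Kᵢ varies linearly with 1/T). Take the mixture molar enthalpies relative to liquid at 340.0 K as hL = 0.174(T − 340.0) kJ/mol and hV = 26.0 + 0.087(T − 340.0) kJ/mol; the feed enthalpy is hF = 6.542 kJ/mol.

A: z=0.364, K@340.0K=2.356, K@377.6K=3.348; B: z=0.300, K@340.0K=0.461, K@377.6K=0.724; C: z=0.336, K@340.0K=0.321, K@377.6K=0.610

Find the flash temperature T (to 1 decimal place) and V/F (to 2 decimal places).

Adiabatic flash: solve Rachford–Rice at each trial T, then check hF = ψ·hV(T) + (1−ψ)·hL(T).
  T = 340.0 K: K = (2.356, 0.461, 0.321), RR gives ψ = 0.124, H_out = 3.229 kJ/mol
  T = 377.6 K: K = (3.348, 0.724, 0.610), RR gives ψ = 0.801, H_out = 24.737 kJ/mol
  T = 358.8 K: K = (2.835, 0.585, 0.450), RR gives ψ = 0.398, H_out = 12.971 kJ/mol
  T = 349.4 K: K = (2.591, 0.521, 0.382), RR gives ψ = 0.257, H_out = 8.110 kJ/mol
  T = 344.7 K: K = (2.472, 0.490, 0.350), RR gives ψ = 0.191, H_out = 5.697 kJ/mol
  T = 347.0 K: K = (2.530, 0.505, 0.366), RR gives ψ = 0.223, H_out = 6.882 kJ/mol
Linear interpolation between T = 344.7 (H_out = 5.697) and T = 347.0 (H_out = 6.882) on hF = 6.542 gives T ≈ 346.3 K, at which ψ = 0.21.

T = 346.3 K, V/F = 0.21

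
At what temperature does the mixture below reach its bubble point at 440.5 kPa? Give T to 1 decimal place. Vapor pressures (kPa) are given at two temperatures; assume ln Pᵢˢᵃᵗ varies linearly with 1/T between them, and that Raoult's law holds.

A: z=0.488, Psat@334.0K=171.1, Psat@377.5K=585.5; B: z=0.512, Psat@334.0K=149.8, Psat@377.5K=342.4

Bubble-point temperature: ΣzᵢPᵢˢᵃᵗ(T) = P. Interpolate ln Pᵢˢᵃᵗ = aᵢ + bᵢ/T.
  T = 334.0 K: ΣzᵢPᵢˢᵃᵗ = 160.19 kPa
  T = 377.5 K: ΣzᵢPᵢˢᵃᵗ = 461.03 kPa
  T = 355.8 K: ΣzᵢPᵢˢᵃᵗ = 279.64 kPa
  T = 366.6 K: ΣzᵢPᵢˢᵃᵗ = 360.92 kPa
  T = 372.1 K: ΣzᵢPᵢˢᵃᵗ = 409.00 kPa
  T = 374.8 K: ΣzᵢPᵢˢᵃᵗ = 434.40 kPa
Interpolating between 374.8 K and 377.5 K gives T ≈ 375.4 K.

T = 375.4 K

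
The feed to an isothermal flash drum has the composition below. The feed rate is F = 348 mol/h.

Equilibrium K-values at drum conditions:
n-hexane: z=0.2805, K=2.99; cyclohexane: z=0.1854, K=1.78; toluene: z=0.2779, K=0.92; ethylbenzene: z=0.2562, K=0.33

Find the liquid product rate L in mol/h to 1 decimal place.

Material balance + equilibrium reduce to Σ zᵢ(Kᵢ−1)/(1+ψ(Kᵢ−1)) = 0.
g(0) = ΣzᵢKᵢ − 1 = 0.5089 and g(1) = 1 − Σzᵢ/Kᵢ = -0.2764, so a root lies in (0, 1).
Newton–Raphson from ψ = 0.44:
  ψ = 0.4400: g = 0.13882, g' = -0.6115 → ψ = 0.6670
  ψ = 0.6670: g = 0.00112, g' = -0.6318 → ψ = 0.6688
Converged at ψ = 0.6688.
Then V = ψ·F = 0.6688·348 = 232.7 mol/h and L = F − V = 115.3 mol/h.

L = 115.3 mol/h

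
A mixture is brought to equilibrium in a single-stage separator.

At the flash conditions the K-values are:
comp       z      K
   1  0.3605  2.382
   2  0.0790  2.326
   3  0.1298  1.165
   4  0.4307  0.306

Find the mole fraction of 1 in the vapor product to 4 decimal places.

Material balance + equilibrium reduce to Σ zᵢ(Kᵢ−1)/(1+ψ(Kᵢ−1)) = 0.
g(0) = ΣzᵢKᵢ − 1 = 0.3255 and g(1) = 1 − Σzᵢ/Kᵢ = -0.7042, so a root lies in (0, 1).
Iterate (Newton) starting at ψ = 0.5:
  ψ = 0.5000: g = -0.08034, g' = -0.7805 → ψ = 0.3971
  ψ = 0.3971: g = -0.00219, g' = -0.7450 → ψ = 0.3941
Converged at ψ = 0.3941.
Compositions from xᵢ = zᵢ/(1+ψ(Kᵢ−1)), yᵢ = Kᵢxᵢ:
  1: x = 0.2334, y = 0.5559
  2: x = 0.0519, y = 0.1207
  3: x = 0.1219, y = 0.1420
  4: x = 0.5929, y = 0.1814

y_1 = 0.5559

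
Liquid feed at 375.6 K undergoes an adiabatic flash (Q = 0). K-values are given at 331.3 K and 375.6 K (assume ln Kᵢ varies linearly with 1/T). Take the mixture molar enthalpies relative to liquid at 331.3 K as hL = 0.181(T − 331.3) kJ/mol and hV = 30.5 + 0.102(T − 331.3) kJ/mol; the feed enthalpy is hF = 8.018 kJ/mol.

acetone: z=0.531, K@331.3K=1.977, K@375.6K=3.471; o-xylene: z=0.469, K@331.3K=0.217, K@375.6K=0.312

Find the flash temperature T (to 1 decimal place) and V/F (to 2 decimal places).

Adiabatic flash: solve Rachford–Rice at each trial T, then check hF = ψ·hV(T) + (1−ψ)·hL(T).
  T = 331.3 K: K = (1.977, 0.217), RR gives ψ = 0.198, H_out = 6.043 kJ/mol
  T = 375.6 K: K = (3.471, 0.312), RR gives ψ = 0.582, H_out = 23.732 kJ/mol
  T = 353.5 K: K = (2.668, 0.263), RR gives ψ = 0.440, H_out = 16.654 kJ/mol
  T = 342.4 K: K = (2.308, 0.240), RR gives ψ = 0.340, H_out = 12.077 kJ/mol
  T = 336.9 K: K = (2.140, 0.228), RR gives ψ = 0.277, H_out = 9.335 kJ/mol
  T = 334.1 K: K = (2.058, 0.223), RR gives ψ = 0.240, H_out = 7.764 kJ/mol
  T = 335.5 K: K = (2.099, 0.226), RR gives ψ = 0.259, H_out = 8.567 kJ/mol
Linear interpolation between T = 334.1 (H_out = 7.764) and T = 335.5 (H_out = 8.567) on hF = 8.018 gives T ≈ 334.5 K, at which ψ = 0.25.

T = 334.5 K, V/F = 0.25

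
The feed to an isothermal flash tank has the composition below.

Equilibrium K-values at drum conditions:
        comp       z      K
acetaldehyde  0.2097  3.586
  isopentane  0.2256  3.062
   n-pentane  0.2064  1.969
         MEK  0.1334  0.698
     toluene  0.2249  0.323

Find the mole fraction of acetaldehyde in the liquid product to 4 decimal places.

x_acetaldehyde = 0.0636

Material balance + equilibrium reduce to Σ zᵢ(Kᵢ−1)/(1+V/F(Kᵢ−1)) = 0.
Check two-phase: ΣzᵢKᵢ = 2.0149 > 1 and Σzᵢ/Kᵢ = 1.1244 > 1, so g(0) = 1.0149 > 0 and g(1) = -0.1244 < 0.
Newton iteration, V/F⁰ = 0.5:
  V/F = 0.5000: g = 0.32264, g' = -0.8396 → V/F = 0.8843
  V/F = 0.8843: g = 0.00314, g' = -0.9689 → V/F = 0.8875
Converged at V/F = 0.8875.
Compositions from xᵢ = zᵢ/(1+V/F(Kᵢ−1)), yᵢ = Kᵢxᵢ:
  acetaldehyde: x = 0.0636, y = 0.2282
  isopentane: x = 0.0797, y = 0.2441
  n-pentane: x = 0.1110, y = 0.2185
  MEK: x = 0.1822, y = 0.1272
  toluene: x = 0.5634, y = 0.1820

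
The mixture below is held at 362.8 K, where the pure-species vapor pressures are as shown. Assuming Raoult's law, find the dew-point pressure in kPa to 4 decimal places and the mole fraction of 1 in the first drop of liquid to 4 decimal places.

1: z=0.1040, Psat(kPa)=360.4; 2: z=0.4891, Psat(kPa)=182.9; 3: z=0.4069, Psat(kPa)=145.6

At the dew point ψ → 1, so Σzᵢ/Kᵢ = 1 with Kᵢ = Pᵢˢᵃᵗ/P ⇒ 1/P = Σzᵢ/Pᵢˢᵃᵗ.
1/P = 0.1040/360.4 + 0.4891/182.9 + 0.4069/145.6 = 0.0057573 ⇒ P = 173.6910 kPa
xᵢ = zᵢP/Pᵢˢᵃᵗ ⇒ x_1 = 0.1040·173.6910/360.4 = 0.0501

Pdew = 173.6910 kPa, x_1 = 0.0501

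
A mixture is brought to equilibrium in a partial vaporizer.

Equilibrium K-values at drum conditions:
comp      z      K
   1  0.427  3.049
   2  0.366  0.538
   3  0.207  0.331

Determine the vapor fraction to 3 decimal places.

Material balance + equilibrium reduce to Σ zᵢ(Kᵢ−1)/(1+ψ(Kᵢ−1)) = 0.
Check two-phase: ΣzᵢKᵢ = 1.567 > 1 and Σzᵢ/Kᵢ = 1.446 > 1, so g(0) = 0.567 > 0 and g(1) = -0.446 < 0.
Iterate (Newton) starting at ψ = 0.63:
  ψ = 0.630: g = -0.0960, g' = -0.774 → ψ = 0.506
  ψ = 0.506: g = -0.0005, g' = -0.777 → ψ = 0.505
Converged at ψ = 0.505.

ψ = 0.505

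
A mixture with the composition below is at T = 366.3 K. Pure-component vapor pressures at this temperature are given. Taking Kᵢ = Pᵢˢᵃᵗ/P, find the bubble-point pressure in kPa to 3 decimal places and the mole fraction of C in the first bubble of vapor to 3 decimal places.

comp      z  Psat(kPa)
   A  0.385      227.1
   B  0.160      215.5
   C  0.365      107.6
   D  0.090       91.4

Pbub = 169.413 kPa, y_C = 0.232

At the bubble point ψ → 0, so ΣzᵢKᵢ = 1 with Kᵢ = Pᵢˢᵃᵗ/P ⇒ P = ΣzᵢPᵢˢᵃᵗ.
P = 0.385·227.1 + 0.160·215.5 + 0.365·107.6 + 0.090·91.4 = 169.413 kPa
yᵢ = zᵢPᵢˢᵃᵗ/P ⇒ y_C = 0.365·107.6/169.413 = 0.232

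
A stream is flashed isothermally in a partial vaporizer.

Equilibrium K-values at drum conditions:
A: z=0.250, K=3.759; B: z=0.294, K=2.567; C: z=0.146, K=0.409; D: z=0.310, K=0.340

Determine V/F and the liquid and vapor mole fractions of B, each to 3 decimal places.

Material balance + equilibrium reduce to Σ zᵢ(Kᵢ−1)/(1+V/F(Kᵢ−1)) = 0.
g(0) = ΣzᵢKᵢ − 1 = 0.860 and g(1) = 1 − Σzᵢ/Kᵢ = -0.450, so a root lies in (0, 1).
Iterate (Newton) starting at V/F = 0.6:
  V/F = 0.600: g = 0.0248, g' = -0.954 → V/F = 0.626
Converged at V/F = 0.626.
Compositions from xᵢ = zᵢ/(1+V/F(Kᵢ−1)), yᵢ = Kᵢxᵢ:
  A: x = 0.092, y = 0.345
  B: x = 0.148, y = 0.381
  C: x = 0.232, y = 0.095
  D: x = 0.528, y = 0.180

V/F = 0.626, x_B = 0.148, y_B = 0.381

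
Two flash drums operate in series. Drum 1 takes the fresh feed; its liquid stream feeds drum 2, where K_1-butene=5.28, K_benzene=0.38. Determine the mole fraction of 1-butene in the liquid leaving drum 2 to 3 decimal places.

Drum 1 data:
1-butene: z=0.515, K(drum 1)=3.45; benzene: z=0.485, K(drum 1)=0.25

Drum 1:
Material balance + equilibrium reduce to Σ zᵢ(Kᵢ−1)/(1+ψ₁(Kᵢ−1)) = 0.
Feasibility: ΣzᵢKᵢ = 1.898, Σzᵢ/Kᵢ = 2.089 — both > 1, two phases present.
Newton–Raphson from ψ₁ = 0.41:
  ψ₁ = 0.410: g = 0.1042, g' = -1.338 → ψ₁ = 0.488
  ψ₁ = 0.488: g = 0.0011, g' = -1.320 → ψ₁ = 0.489
Converged at ψ₁ = 0.489.
Drum-1 compositions:
  1-butene: x = 0.234, y = 0.809
  benzene: x = 0.766, y = 0.191
Drum-2 feed = drum-1 liquid: z₂ = (0.2344, 0.7656).
Drum 2:
Binary case is linear: z₁(K₁−1)(1+ψ₂(K₂−1)) + z₂(K₂−1)(1+ψ₂(K₁−1)) = 0
⇒ ψ₂ = [z₁(K₁−1)+z₂(K₂−1)] / [−(K₁−1)(K₂−1)] = 0.5284/2.6536 = 0.199
  1-butene: x = 0.127, y = 0.668
  benzene: x = 0.873, y = 0.332

x_1-butene (drum 2) = 0.127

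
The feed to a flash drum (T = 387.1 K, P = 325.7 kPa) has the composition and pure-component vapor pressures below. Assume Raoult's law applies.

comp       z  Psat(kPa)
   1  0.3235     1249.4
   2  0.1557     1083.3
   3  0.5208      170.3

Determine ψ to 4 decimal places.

Raoult's law: Kᵢ = Pᵢˢᵃᵗ/P = Pᵢˢᵃᵗ/325.7.
  K_1 = 1249.4/325.7 = 3.836045, K_2 = 1083.3/325.7 = 3.326067, K_3 = 170.3/325.7 = 0.522874
Let ψ = V/F and solve Σ zᵢ(Kᵢ−1)/(1+ψ(Kᵢ−1)) = 0.
Feasibility: ΣzᵢKᵢ = 2.0311, Σzᵢ/Kᵢ = 1.1272 — both > 1, two phases present.
Newton iteration, ψ⁰ = 0.5:
  ψ = 0.5000: g = 0.22052, g' = -0.8296 → ψ = 0.7658
  ψ = 0.7658: g = 0.02789, g' = -0.6619 → ψ = 0.8080
  ψ = 0.8080: g = 0.00015, g' = -0.6558 → ψ = 0.8082
Converged at ψ = 0.8082.

ψ = 0.8082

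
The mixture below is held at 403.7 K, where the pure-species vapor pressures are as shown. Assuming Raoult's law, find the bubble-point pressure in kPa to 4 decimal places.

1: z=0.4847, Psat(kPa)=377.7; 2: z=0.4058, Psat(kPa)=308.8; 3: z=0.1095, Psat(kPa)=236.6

At the bubble point ψ → 0, so ΣzᵢKᵢ = 1 with Kᵢ = Pᵢˢᵃᵗ/P ⇒ P = ΣzᵢPᵢˢᵃᵗ.
P = 0.4847·377.7 + 0.4058·308.8 + 0.1095·236.6 = 334.2899 kPa

Pbub = 334.2899 kPa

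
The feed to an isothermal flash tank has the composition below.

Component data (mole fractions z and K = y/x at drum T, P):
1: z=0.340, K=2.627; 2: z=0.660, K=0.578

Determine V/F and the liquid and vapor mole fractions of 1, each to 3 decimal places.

Binary case is linear: z₁(K₁−1)(1+V/F(K₂−1)) + z₂(K₂−1)(1+V/F(K₁−1)) = 0
⇒ V/F = [z₁(K₁−1)+z₂(K₂−1)] / [−(K₁−1)(K₂−1)] = 0.2747/0.6866 = 0.400
Compositions from xᵢ = zᵢ/(1+V/F(Kᵢ−1)), yᵢ = Kᵢxᵢ:
  1: x = 0.206, y = 0.541
  2: x = 0.794, y = 0.459

V/F = 0.400, x_1 = 0.206, y_1 = 0.541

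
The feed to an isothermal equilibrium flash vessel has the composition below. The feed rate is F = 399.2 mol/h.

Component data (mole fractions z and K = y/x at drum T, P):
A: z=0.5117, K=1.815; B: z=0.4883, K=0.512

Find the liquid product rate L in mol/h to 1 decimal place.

Rachford–Rice: g(β) = Σ zᵢ(Kᵢ−1)/(1+β(Kᵢ−1)) = 0.
Check two-phase: ΣzᵢKᵢ = 1.1787 > 1 and Σzᵢ/Kᵢ = 1.2356 > 1, so g(0) = 0.1787 > 0 and g(1) = -0.2356 < 0.
Binary case is linear: z₁(K₁−1)(1+β(K₂−1)) + z₂(K₂−1)(1+β(K₁−1)) = 0
⇒ β = [z₁(K₁−1)+z₂(K₂−1)] / [−(K₁−1)(K₂−1)] = 0.17875/0.39772 = 0.4494
Then V = β·F = 0.4494·399.2 = 179.4 mol/h and L = F − V = 219.8 mol/h.

L = 219.8 mol/h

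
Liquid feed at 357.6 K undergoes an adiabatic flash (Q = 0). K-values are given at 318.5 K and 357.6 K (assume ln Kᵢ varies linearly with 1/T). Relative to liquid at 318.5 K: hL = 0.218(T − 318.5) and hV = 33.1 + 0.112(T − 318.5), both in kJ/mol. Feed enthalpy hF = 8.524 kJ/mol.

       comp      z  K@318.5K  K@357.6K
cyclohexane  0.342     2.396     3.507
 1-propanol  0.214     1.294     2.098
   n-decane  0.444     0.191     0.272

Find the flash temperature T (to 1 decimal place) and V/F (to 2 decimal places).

T = 321.5 K, V/F = 0.24

Adiabatic flash: solve Rachford–Rice at each trial T, then check hF = ψ·hV(T) + (1−ψ)·hL(T).
  T = 318.5 K: K = (2.396, 1.294, 0.191), RR gives ψ = 0.205, H_out = 6.783 kJ/mol
  T = 357.6 K: K = (3.507, 2.098, 0.272), RR gives ψ = 0.521, H_out = 23.623 kJ/mol
  T = 338.1 K: K = (2.932, 1.672, 0.230), RR gives ψ = 0.392, H_out = 16.448 kJ/mol
  T = 328.3 K: K = (2.659, 1.476, 0.210), RR gives ψ = 0.309, H_out = 12.049 kJ/mol
  T = 323.4 K: K = (2.526, 1.384, 0.201), RR gives ψ = 0.260, H_out = 9.547 kJ/mol
  T = 320.9 K: K = (2.459, 1.337, 0.196), RR gives ψ = 0.233, H_out = 8.173 kJ/mol
  T = 322.1 K: K = (2.491, 1.360, 0.198), RR gives ψ = 0.246, H_out = 8.841 kJ/mol
Linear interpolation between T = 320.9 (H_out = 8.173) and T = 322.1 (H_out = 8.841) on hF = 8.524 gives T ≈ 321.5 K, at which ψ = 0.24.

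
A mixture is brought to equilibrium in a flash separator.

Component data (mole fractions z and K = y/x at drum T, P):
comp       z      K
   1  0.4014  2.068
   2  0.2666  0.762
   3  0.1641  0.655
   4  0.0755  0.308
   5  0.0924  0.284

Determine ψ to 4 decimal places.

ψ = 0.3991

Newton–Raphson from ψ = 0.31:
  ψ = 0.3100: g = 0.03862, g' = -0.4374 → ψ = 0.3983
  ψ = 0.3983: g = 0.00035, g' = -0.4316 → ψ = 0.3991
Converged at ψ = 0.3991.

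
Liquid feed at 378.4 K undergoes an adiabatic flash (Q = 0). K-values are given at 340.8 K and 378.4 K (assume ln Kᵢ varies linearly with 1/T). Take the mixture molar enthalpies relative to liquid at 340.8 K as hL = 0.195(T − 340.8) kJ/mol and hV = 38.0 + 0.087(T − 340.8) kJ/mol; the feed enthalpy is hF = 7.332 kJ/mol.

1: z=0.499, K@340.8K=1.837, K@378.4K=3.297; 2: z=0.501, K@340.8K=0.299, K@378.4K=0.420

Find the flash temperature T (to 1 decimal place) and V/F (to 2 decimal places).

Adiabatic flash: solve Rachford–Rice at each trial T, then check hF = ψ·hV(T) + (1−ψ)·hL(T).
  T = 340.8 K: K = (1.837, 0.299), RR gives ψ = 0.113, H_out = 4.304 kJ/mol
  T = 378.4 K: K = (3.297, 0.420), RR gives ψ = 0.642, H_out = 29.129 kJ/mol
  T = 359.6 K: K = (2.499, 0.358), RR gives ψ = 0.442, H_out = 19.581 kJ/mol
  T = 350.2 K: K = (2.151, 0.328), RR gives ψ = 0.307, H_out = 13.193 kJ/mol
  T = 345.5 K: K = (1.990, 0.313), RR gives ψ = 0.221, H_out = 9.188 kJ/mol
  T = 343.1 K: K = (1.911, 0.306), RR gives ψ = 0.169, H_out = 6.827 kJ/mol
Linear interpolation between T = 343.1 (H_out = 6.827) and T = 345.5 (H_out = 9.188) on hF = 7.332 gives T ≈ 343.6 K, at which ψ = 0.18.

T = 343.6 K, V/F = 0.18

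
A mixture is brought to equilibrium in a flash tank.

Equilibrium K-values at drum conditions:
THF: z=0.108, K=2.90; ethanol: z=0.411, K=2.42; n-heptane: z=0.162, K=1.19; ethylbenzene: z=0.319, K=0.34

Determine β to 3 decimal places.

Let β = V/F and solve Σ zᵢ(Kᵢ−1)/(1+β(Kᵢ−1)) = 0.
Check two-phase: ΣzᵢKᵢ = 1.609 > 1 and Σzᵢ/Kᵢ = 1.281 > 1, so g(0) = 0.609 > 0 and g(1) = -0.281 < 0.
Newton iteration, β⁰ = 0.33:
  β = 0.330: g = 0.2833, g' = -0.764 → β = 0.701
  β = 0.701: g = 0.0159, g' = -0.766 → β = 0.722
  β = 0.722: g = -0.0002, g' = -0.783 → β = 0.721
Converged at β = 0.721.

β = 0.721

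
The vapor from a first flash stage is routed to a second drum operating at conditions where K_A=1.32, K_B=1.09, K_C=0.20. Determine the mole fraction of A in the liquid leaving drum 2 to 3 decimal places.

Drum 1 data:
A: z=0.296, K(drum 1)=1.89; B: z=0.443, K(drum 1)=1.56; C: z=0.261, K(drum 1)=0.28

x_A (drum 2) = 0.322

Drum 1:
Iterate (Newton) starting at ψ₁ = 0.5:
  ψ₁ = 0.500: g = 0.0825, g' = -0.527 → ψ₁ = 0.656
  ψ₁ = 0.656: g = -0.0086, g' = -0.654 → ψ₁ = 0.643
Converged at ψ₁ = 0.643.
Drum-1 compositions:
  A: x = 0.188, y = 0.356
  B: x = 0.326, y = 0.508
  C: x = 0.486, y = 0.136
Drum-2 feed = drum-1 vapor: z₂ = (0.3558, 0.5081, 0.1361).
Drum 2:
Newton iteration, ψ₂⁰ = 0.5:
  ψ₂ = 0.500: g = -0.0395, g' = -0.273 → ψ₂ = 0.355
  ψ₂ = 0.355: g = -0.0055, g' = -0.203 → ψ₂ = 0.328
  ψ₂ = 0.328: g = -0.0001, g' = -0.194 → ψ₂ = 0.327
Converged at ψ₂ = 0.327.
  A: x = 0.322, y = 0.425
  B: x = 0.494, y = 0.538
  C: x = 0.184, y = 0.037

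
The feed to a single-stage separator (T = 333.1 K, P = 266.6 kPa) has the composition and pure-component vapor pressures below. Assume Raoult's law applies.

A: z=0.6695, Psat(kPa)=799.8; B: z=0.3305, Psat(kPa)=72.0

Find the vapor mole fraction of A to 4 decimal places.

y_A = 0.8021

Raoult's law: Kᵢ = Pᵢˢᵃᵗ/P = Pᵢˢᵃᵗ/266.6.
  K_A = 799.8/266.6 = 3.000000, K_B = 72.0/266.6 = 0.270068
Let β = V/F and solve Σ zᵢ(Kᵢ−1)/(1+β(Kᵢ−1)) = 0.
g(0) = ΣzᵢKᵢ − 1 = 1.0978 and g(1) = 1 − Σzᵢ/Kᵢ = -0.4469, so a root lies in (0, 1).
Binary case is linear: z₁(K₁−1)(1+β(K₂−1)) + z₂(K₂−1)(1+β(K₁−1)) = 0
⇒ β = [z₁(K₁−1)+z₂(K₂−1)] / [−(K₁−1)(K₂−1)] = 1.09776/1.45986 = 0.7520
Compositions from xᵢ = zᵢ/(1+β(Kᵢ−1)), yᵢ = Kᵢxᵢ:
  A: x = 0.2674, y = 0.8021
  B: x = 0.7326, y = 0.1979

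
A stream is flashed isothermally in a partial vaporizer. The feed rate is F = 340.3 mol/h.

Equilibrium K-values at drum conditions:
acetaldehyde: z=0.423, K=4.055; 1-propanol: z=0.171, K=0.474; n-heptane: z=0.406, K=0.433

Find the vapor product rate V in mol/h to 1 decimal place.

V = 195.0 mol/h

Newton iteration, V/F⁰ = 0.5:
  V/F = 0.500: g = 0.0680, g' = -0.959 → V/F = 0.571
  V/F = 0.571: g = 0.0021, g' = -0.906 → V/F = 0.573
Converged at V/F = 0.573.
Then V = V/F·F = 0.5731·340.3 = 195.0 mol/h and L = F − V = 145.3 mol/h.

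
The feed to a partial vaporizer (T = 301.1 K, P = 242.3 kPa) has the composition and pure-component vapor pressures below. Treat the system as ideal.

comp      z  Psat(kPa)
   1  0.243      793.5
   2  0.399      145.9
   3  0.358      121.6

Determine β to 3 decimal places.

β = 0.212

Raoult's law: Kᵢ = Pᵢˢᵃᵗ/P = Pᵢˢᵃᵗ/242.3.
  K_1 = 793.5/242.3 = 3.27487, K_2 = 145.9/242.3 = 0.60215, K_3 = 121.6/242.3 = 0.50186
Let β = V/F and solve Σ zᵢ(Kᵢ−1)/(1+β(Kᵢ−1)) = 0.
Check two-phase: ΣzᵢKᵢ = 1.216 > 1 and Σzᵢ/Kᵢ = 1.450 > 1, so g(0) = 0.216 > 0 and g(1) = -0.450 < 0.
Newton iteration, β⁰ = 0.58:
  β = 0.580: g = -0.2188, g' = -0.516 → β = 0.156
  β = 0.156: g = 0.0453, g' = -0.861 → β = 0.209
  β = 0.209: g = 0.0027, g' = -0.764 → β = 0.212
Converged at β = 0.212.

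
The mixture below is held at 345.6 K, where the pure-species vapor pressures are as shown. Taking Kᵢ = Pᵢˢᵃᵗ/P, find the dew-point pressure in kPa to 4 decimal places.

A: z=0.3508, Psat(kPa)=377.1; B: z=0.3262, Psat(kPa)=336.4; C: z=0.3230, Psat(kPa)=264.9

Pdew = 320.5884 kPa

At the dew point ψ → 1, so Σzᵢ/Kᵢ = 1 with Kᵢ = Pᵢˢᵃᵗ/P ⇒ 1/P = Σzᵢ/Pᵢˢᵃᵗ.
1/P = 0.3508/377.1 + 0.3262/336.4 + 0.3230/264.9 = 0.0031193 ⇒ P = 320.5884 kPa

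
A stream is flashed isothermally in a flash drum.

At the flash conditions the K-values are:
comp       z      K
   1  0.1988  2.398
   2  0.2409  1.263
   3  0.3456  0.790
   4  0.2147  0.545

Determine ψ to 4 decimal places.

ψ = 0.5505

Material balance + equilibrium reduce to Σ zᵢ(Kᵢ−1)/(1+ψ(Kᵢ−1)) = 0.
Check two-phase: ΣzᵢKᵢ = 1.1710 > 1 and Σzᵢ/Kᵢ = 1.1051 > 1, so g(0) = 0.1710 > 0 and g(1) = -0.1051 < 0.
Iterate (Newton) starting at ψ = 0.5:
  ψ = 0.5000: g = 0.01203, g' = -0.2411 → ψ = 0.5499
  ψ = 0.5499: g = 0.00015, g' = -0.2355 → ψ = 0.5505
Converged at ψ = 0.5505.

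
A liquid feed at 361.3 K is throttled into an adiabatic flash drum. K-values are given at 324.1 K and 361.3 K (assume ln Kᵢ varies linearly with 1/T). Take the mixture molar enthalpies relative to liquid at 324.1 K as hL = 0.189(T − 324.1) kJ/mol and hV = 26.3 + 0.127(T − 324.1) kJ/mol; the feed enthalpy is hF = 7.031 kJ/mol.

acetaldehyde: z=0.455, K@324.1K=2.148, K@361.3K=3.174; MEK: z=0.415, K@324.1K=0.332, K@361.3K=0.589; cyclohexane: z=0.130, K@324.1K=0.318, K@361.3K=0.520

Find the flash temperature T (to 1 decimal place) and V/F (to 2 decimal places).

Adiabatic flash: solve Rachford–Rice at each trial T, then check hF = ψ·hV(T) + (1−ψ)·hL(T).
  T = 324.1 K: K = (2.148, 0.332, 0.318), RR gives ψ = 0.203, H_out = 5.339 kJ/mol
  T = 361.3 K: K = (3.174, 0.589, 0.520), RR gives ψ = 0.811, H_out = 26.488 kJ/mol
  T = 342.7 K: K = (2.639, 0.449, 0.412), RR gives ψ = 0.480, H_out = 15.590 kJ/mol
  T = 333.4 K: K = (2.388, 0.388, 0.363), RR gives ψ = 0.343, H_out = 10.591 kJ/mol
  T = 328.8 K: K = (2.268, 0.360, 0.340), RR gives ψ = 0.275, H_out = 8.052 kJ/mol
  T = 326.5 K: K = (2.209, 0.346, 0.329), RR gives ψ = 0.241, H_out = 6.743 kJ/mol
Linear interpolation between T = 326.5 (H_out = 6.743) and T = 328.8 (H_out = 8.052) on hF = 7.031 gives T ≈ 327.0 K, at which ψ = 0.25.

T = 327.0 K, V/F = 0.25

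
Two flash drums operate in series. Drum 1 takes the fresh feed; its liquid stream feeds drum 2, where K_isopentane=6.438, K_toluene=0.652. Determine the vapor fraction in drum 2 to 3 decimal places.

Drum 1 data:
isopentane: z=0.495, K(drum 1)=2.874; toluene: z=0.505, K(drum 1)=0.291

V/F (drum 2) = 0.655

Drum 1:
Rachford–Rice: g(ψ₁) = Σ zᵢ(Kᵢ−1)/(1+ψ₁(Kᵢ−1)) = 0.
Feasibility: ΣzᵢKᵢ = 1.570, Σzᵢ/Kᵢ = 1.908 — both > 1, two phases present.
Newton–Raphson from ψ₁ = 0.5:
  ψ₁ = 0.500: g = -0.0758, g' = -1.073 → ψ₁ = 0.429
Converged at ψ₁ = 0.429.
Drum-1 compositions:
  isopentane: x = 0.274, y = 0.789
  toluene: x = 0.726, y = 0.211
Drum-2 feed = drum-1 liquid: z₂ = (0.2745, 0.7255).
Drum 2:
Material balance + equilibrium reduce to Σ zᵢ(Kᵢ−1)/(1+ψ₂(Kᵢ−1)) = 0.
Check two-phase: ΣzᵢKᵢ = 2.240 > 1 and Σzᵢ/Kᵢ = 1.155 > 1, so g(0) = 1.240 > 0 and g(1) = -0.155 < 0.
Binary case is linear: z₁(K₁−1)(1+ψ₂(K₂−1)) + z₂(K₂−1)(1+ψ₂(K₁−1)) = 0
⇒ ψ₂ = [z₁(K₁−1)+z₂(K₂−1)] / [−(K₁−1)(K₂−1)] = 1.2402/1.8924 = 0.655
  isopentane: x = 0.060, y = 0.387
  toluene: x = 0.940, y = 0.613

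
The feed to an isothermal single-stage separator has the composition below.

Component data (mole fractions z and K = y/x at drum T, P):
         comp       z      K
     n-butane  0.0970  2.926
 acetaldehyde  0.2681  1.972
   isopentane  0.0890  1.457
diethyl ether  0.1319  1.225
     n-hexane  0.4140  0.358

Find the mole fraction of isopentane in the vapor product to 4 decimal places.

Let ψ = V/F and solve Σ zᵢ(Kᵢ−1)/(1+ψ(Kᵢ−1)) = 0.
Check two-phase: ΣzᵢKᵢ = 1.2520 > 1 and Σzᵢ/Kᵢ = 1.4943 > 1, so g(0) = 0.2520 > 0 and g(1) = -0.4943 < 0.
Newton iteration, ψ⁰ = 0.5:
  ψ = 0.5000: g = -0.06112, g' = -0.5959 → ψ = 0.3974
  ψ = 0.3974: g = -0.00138, g' = -0.5737 → ψ = 0.3950
Converged at ψ = 0.3950.
Compositions from xᵢ = zᵢ/(1+ψ(Kᵢ−1)), yᵢ = Kᵢxᵢ:
  n-butane: x = 0.0551, y = 0.1612
  acetaldehyde: x = 0.1937, y = 0.3820
  isopentane: x = 0.0754, y = 0.1098
  diethyl ether: x = 0.1211, y = 0.1484
  n-hexane: x = 0.5547, y = 0.1986

y_isopentane = 0.1098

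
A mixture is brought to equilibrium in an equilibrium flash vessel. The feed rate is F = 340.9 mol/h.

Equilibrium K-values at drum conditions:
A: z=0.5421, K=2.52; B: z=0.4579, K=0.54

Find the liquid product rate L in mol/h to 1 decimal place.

Material balance + equilibrium reduce to Σ zᵢ(Kᵢ−1)/(1+β(Kᵢ−1)) = 0.
Feasibility: ΣzᵢKᵢ = 1.6134, Σzᵢ/Kᵢ = 1.0631 — both > 1, two phases present.
Newton iteration, β⁰ = 0.5:
  β = 0.5000: g = 0.19463, g' = -0.5678 → β = 0.8428
  β = 0.8428: g = 0.01723, g' = -0.4991 → β = 0.8773
  β = 0.8773: g = -0.00005, g' = -0.5024 → β = 0.8772
Converged at β = 0.8772.
Then V = β·F = 0.8772·340.9 = 299.0 mol/h and L = F − V = 41.9 mol/h.

L = 41.9 mol/h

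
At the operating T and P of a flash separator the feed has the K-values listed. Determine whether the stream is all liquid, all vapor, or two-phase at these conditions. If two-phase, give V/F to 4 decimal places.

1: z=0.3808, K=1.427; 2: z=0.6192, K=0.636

ΣzᵢKᵢ = 0.9372; Σzᵢ/Kᵢ = 1.2404.
Since ΣzᵢKᵢ < 1 the mixture is below its bubble point — single liquid phase.

all liquid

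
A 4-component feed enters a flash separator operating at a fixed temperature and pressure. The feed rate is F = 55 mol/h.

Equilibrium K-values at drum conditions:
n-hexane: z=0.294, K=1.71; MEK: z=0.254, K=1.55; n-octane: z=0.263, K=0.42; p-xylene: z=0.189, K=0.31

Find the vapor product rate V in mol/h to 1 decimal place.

Material balance + equilibrium reduce to Σ zᵢ(Kᵢ−1)/(1+ψ(Kᵢ−1)) = 0.
Check two-phase: ΣzᵢKᵢ = 1.065 > 1 and Σzᵢ/Kᵢ = 1.572 > 1, so g(0) = 0.065 > 0 and g(1) = -0.572 < 0.
Iterate (Newton) starting at ψ = 0.55:
  ψ = 0.550: g = -0.1768, g' = -0.546 → ψ = 0.226
  ψ = 0.226: g = -0.0261, g' = -0.414 → ψ = 0.163
Converged at ψ = 0.163.
Then V = ψ·F = 0.1627·55 = 9.0 mol/h and L = F − V = 46.0 mol/h.

V = 9.0 mol/h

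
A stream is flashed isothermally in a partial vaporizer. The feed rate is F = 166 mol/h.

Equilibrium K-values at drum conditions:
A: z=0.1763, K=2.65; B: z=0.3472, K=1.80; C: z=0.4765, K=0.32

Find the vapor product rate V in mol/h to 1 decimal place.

Material balance + equilibrium reduce to Σ zᵢ(Kᵢ−1)/(1+ψ(Kᵢ−1)) = 0.
g(0) = ΣzᵢKᵢ − 1 = 0.2446 and g(1) = 1 − Σzᵢ/Kᵢ = -0.7485, so a root lies in (0, 1).
Iterate (Newton) starting at ψ = 0.62:
  ψ = 0.6200: g = -0.23074, g' = -0.8752 → ψ = 0.3564
  ψ = 0.3564: g = -0.02832, g' = -0.7087 → ψ = 0.3164
  ψ = 0.3164: g = -0.00006, g' = -0.7064 → ψ = 0.3163
Converged at ψ = 0.3163.
Then V = ψ·F = 0.3163·166 = 52.5 mol/h and L = F − V = 113.5 mol/h.

V = 52.5 mol/h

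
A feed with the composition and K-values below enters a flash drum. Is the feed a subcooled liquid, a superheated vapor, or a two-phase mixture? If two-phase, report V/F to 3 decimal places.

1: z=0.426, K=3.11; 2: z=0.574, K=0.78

ΣzᵢKᵢ = 1.773; Σzᵢ/Kᵢ = 0.873.
Since Σzᵢ/Kᵢ < 1 the mixture is above its dew point — single vapor phase.

superheated vapor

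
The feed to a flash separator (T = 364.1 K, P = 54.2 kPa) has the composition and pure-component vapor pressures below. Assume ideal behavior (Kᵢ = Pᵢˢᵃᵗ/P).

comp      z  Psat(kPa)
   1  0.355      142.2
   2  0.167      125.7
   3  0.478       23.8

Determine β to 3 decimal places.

β = 0.616

Raoult's law: Kᵢ = Pᵢˢᵃᵗ/P = Pᵢˢᵃᵗ/54.2.
  K_1 = 142.2/54.2 = 2.62362, K_2 = 125.7/54.2 = 2.31919, K_3 = 23.8/54.2 = 0.43911
Newton–Raphson from β = 0.5:
  β = 0.500: g = 0.0783, g' = -0.681 → β = 0.615
  β = 0.615: g = 0.0008, g' = -0.673 → β = 0.616
Converged at β = 0.616.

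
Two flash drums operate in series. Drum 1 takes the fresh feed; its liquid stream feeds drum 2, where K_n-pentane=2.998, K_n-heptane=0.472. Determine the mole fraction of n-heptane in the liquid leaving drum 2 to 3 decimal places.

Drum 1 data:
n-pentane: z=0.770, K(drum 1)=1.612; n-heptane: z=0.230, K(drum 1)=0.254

Drum 1:
Let ψ₁ = V/F and solve Σ zᵢ(Kᵢ−1)/(1+ψ₁(Kᵢ−1)) = 0.
g(0) = ΣzᵢKᵢ − 1 = 0.300 and g(1) = 1 − Σzᵢ/Kᵢ = -0.383, so a root lies in (0, 1).
Newton iteration, ψ₁⁰ = 0.67:
  ψ₁ = 0.670: g = -0.0088, g' = -0.657 → ψ₁ = 0.657
  ψ₁ = 0.657: g = -0.0001, g' = -0.638 → ψ₁ = 0.656
Converged at ψ₁ = 0.656.
Drum-1 compositions:
  n-pentane: x = 0.549, y = 0.886
  n-heptane: x = 0.451, y = 0.114
Drum-2 feed = drum-1 liquid: z₂ = (0.5493, 0.4507).
Drum 2:
Rachford–Rice: g(ψ₂) = Σ zᵢ(Kᵢ−1)/(1+ψ₂(Kᵢ−1)) = 0.
Check two-phase: ΣzᵢKᵢ = 1.860 > 1 and Σzᵢ/Kᵢ = 1.138 > 1, so g(0) = 0.860 > 0 and g(1) = -0.138 < 0.
Binary case is linear: z₁(K₁−1)(1+ψ₂(K₂−1)) + z₂(K₂−1)(1+ψ₂(K₁−1)) = 0
⇒ ψ₂ = [z₁(K₁−1)+z₂(K₂−1)] / [−(K₁−1)(K₂−1)] = 0.8596/1.0549 = 0.815
  n-pentane: x = 0.209, y = 0.627
  n-heptane: x = 0.791, y = 0.373

x_n-heptane (drum 2) = 0.791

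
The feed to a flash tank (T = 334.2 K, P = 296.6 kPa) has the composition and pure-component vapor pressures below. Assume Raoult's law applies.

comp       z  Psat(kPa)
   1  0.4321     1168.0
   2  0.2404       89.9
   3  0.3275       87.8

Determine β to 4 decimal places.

β = 0.4231

Raoult's law: Kᵢ = Pᵢˢᵃᵗ/P = Pᵢˢᵃᵗ/296.6.
  K_1 = 1168.0/296.6 = 3.937964, K_2 = 89.9/296.6 = 0.303102, K_3 = 87.8/296.6 = 0.296022
Newton iteration, β⁰ = 0.6:
  β = 0.6000: g = -0.22758, g' = -1.3200 → β = 0.4276
  β = 0.4276: g = -0.00583, g' = -1.3018 → β = 0.4231
Converged at β = 0.4231.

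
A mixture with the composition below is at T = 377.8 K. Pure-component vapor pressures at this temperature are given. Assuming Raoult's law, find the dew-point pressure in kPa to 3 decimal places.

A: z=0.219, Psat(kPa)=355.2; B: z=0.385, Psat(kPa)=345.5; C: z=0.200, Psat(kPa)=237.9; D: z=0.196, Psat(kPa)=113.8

Pdew = 232.889 kPa

At the dew point ψ → 1, so Σzᵢ/Kᵢ = 1 with Kᵢ = Pᵢˢᵃᵗ/P ⇒ 1/P = Σzᵢ/Pᵢˢᵃᵗ.
1/P = 0.219/355.2 + 0.385/345.5 + 0.200/237.9 + 0.196/113.8 = 0.004294 ⇒ P = 232.889 kPa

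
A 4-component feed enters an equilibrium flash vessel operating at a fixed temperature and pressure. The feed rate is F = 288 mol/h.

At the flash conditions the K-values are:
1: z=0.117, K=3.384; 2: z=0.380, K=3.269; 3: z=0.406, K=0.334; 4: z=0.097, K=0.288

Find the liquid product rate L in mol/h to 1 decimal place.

L = 139.1 mol/h

Iterate (Newton) starting at ψ = 0.4:
  ψ = 0.400: g = 0.1296, g' = -1.143 → ψ = 0.513
  ψ = 0.513: g = 0.0039, g' = -1.090 → ψ = 0.517
Converged at ψ = 0.517.
Then V = ψ·F = 0.5170·288 = 148.9 mol/h and L = F − V = 139.1 mol/h.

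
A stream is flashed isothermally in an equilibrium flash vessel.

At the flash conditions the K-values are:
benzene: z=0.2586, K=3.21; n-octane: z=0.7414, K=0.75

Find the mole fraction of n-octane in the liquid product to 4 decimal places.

x_n-octane = 0.8984

Let ψ = V/F and solve Σ zᵢ(Kᵢ−1)/(1+ψ(Kᵢ−1)) = 0.
Check two-phase: ΣzᵢKᵢ = 1.3862 > 1 and Σzᵢ/Kᵢ = 1.0691 > 1, so g(0) = 0.3862 > 0 and g(1) = -0.0691 < 0.
Binary case is linear: z₁(K₁−1)(1+ψ(K₂−1)) + z₂(K₂−1)(1+ψ(K₁−1)) = 0
⇒ ψ = [z₁(K₁−1)+z₂(K₂−1)] / [−(K₁−1)(K₂−1)] = 0.38616/0.55250 = 0.6989
Compositions from xᵢ = zᵢ/(1+ψ(Kᵢ−1)), yᵢ = Kᵢxᵢ:
  benzene: x = 0.1016, y = 0.3262
  n-octane: x = 0.8984, y = 0.6738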